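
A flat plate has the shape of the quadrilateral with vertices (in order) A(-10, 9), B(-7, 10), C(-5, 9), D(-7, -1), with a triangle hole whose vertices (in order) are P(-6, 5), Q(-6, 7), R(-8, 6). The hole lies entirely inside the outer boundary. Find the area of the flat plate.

Outer boundary:
Σ = (-37) + (-13) + (68) + (-73) = -55
Area = |Σ|/2 = 27.5.
Hole:
Σ = (-12) + (20) + (-4) = 4
Area = |Σ|/2 = 2.
Net area = 27.5 − 2 = 25.5.

25.5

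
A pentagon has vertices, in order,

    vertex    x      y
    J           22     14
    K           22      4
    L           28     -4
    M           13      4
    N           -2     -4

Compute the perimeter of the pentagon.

|JK| = √((0)² + (-10)²) = √100 = 10
|KL| = √((6)² + (-8)²) = √100 = 10
|LM| = √((-15)² + (8)²) = √289 = 17
|MN| = √((-15)² + (-8)²) = √289 = 17
|NJ| = √((24)² + (18)²) = √900 = 30
Perimeter = 10 + 10 + 17 + 17 + 30 = 84.

84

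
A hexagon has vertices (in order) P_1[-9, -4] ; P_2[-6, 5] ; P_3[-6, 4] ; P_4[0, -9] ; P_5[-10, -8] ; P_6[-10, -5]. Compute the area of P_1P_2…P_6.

Apply the surveyor's formula: 2A = Σ (x_i·y_{i+1} − x_{i+1}·y_i), indices taken mod 6.
Σ = (-69) + (6) + (54) + (-90) + (-30) + (-5) = -134
Area = |Σ|/2 = 67.

67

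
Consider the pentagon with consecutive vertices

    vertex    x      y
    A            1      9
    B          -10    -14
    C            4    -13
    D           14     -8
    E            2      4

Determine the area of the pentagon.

Apply the shoelace (surveyor's) formula: 2A = Σ (x_i·y_{i+1} − x_{i+1}·y_i), indices taken mod 5.
Σ = (76) + (186) + (150) + (72) + (14) = 498
Area = |Σ|/2 = 249.

249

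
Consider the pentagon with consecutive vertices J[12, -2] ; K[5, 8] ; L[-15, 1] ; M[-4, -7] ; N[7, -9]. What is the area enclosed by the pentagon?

Σ = (106) + (125) + (109) + (85) + (94) = 519
Area = |Σ|/2 = 259.5.

259.5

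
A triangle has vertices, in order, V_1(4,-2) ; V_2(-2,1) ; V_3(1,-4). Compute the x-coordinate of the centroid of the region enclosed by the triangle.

Apply the shoelace (surveyor's) formula. First the cross-terms c_i = x_i·y_{i+1} − x_{i+1}·y_i:
  0, 7, 14  ⇒  2A = 21, A = 10.5.
Then Σ (x_i + x_{i+1})·c_i = 63, so x̄ = 63 / (6·10.5) = 1.

1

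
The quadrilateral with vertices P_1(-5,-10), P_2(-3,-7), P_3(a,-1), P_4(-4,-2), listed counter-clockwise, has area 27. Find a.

The doubled signed area Σ (x_i y_{i+1} − x_{i+1} y_i) is linear in a.
With a=0 it equals 34; the coefficient of a is 5 (from the two edges through P_3).
So 5·a + 34 = 2·27 = 54 ⇒ a = 4.

4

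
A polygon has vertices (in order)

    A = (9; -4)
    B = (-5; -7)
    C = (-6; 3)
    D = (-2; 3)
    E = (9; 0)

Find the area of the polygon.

107.5

Apply Gauss's area formula: 2A = Σ (x_i·y_{i+1} − x_{i+1}·y_i), indices taken mod 5.
Σ = (-83) + (-57) + (-12) + (-27) + (-36) = -215
Area = |Σ|/2 = 107.5.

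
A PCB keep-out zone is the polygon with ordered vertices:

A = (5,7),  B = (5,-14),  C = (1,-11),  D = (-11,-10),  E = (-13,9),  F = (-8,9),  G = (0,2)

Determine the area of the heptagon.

Apply the shoelace formula: 2A = Σ (x_i·y_{i+1} − x_{i+1}·y_i), indices taken mod 7.
A→B: (5)(-14) − (5)(7) = -105
B→C: (5)(-11) − (1)(-14) = -41
C→D: (1)(-10) − (-11)(-11) = -131
D→E: (-11)(9) − (-13)(-10) = -229
E→F: (-13)(9) − (-8)(9) = -45
F→G: (-8)(2) − (0)(9) = -16
G→A: (0)(7) − (5)(2) = -10
Σ = -577
Area = |Σ|/2 = 288.5.

288.5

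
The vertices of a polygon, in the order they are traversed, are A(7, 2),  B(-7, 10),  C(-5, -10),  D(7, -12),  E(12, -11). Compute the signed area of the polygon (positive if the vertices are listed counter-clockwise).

Apply the surveyor's formula: 2A = Σ (x_i·y_{i+1} − x_{i+1}·y_i), indices taken mod 5.
Σ = (84) + (120) + (130) + (67) + (101) = 502
Signed area = Σ/2 = 251 (positive ⇒ counter-clockwise traversal).

251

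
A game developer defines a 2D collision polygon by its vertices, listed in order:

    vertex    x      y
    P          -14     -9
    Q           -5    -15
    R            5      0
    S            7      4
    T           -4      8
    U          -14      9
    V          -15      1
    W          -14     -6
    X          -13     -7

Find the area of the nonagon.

336

Σ = (165) + (75) + (20) + (72) + (76) + (121) + (104) + (20) + (19) = 672
Area = |Σ|/2 = 336.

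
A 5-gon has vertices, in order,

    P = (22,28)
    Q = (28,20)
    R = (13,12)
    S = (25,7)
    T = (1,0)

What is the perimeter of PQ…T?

100

|PQ| = √((6)² + (-8)²) = √100 = 10
|QR| = √((-15)² + (-8)²) = √289 = 17
|RS| = √((12)² + (-5)²) = √169 = 13
|ST| = √((-24)² + (-7)²) = √625 = 25
|TP| = √((21)² + (28)²) = √1225 = 35
Perimeter = 10 + 17 + 13 + 25 + 35 = 100.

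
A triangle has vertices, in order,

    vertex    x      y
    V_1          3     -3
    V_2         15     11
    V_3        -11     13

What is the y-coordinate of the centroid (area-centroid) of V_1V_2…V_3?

7

Apply the surveyor's formula. First the cross-terms c_i = x_i·y_{i+1} − x_{i+1}·y_i:
  78, 316, -6  ⇒  2A = 388, A = 194.
Then Σ (y_i + y_{i+1})·c_i = 8148, so ȳ = 8148 / (6·194) = 7.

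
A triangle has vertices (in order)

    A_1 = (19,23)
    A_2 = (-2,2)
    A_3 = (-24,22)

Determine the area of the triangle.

441

Σ = (84) + (4) + (-970) = -882
Area = |Σ|/2 = 441.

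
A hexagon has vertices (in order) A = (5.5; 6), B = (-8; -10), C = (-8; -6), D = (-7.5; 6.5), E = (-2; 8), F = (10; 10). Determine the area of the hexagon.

139

Σ = (-7) + (-32) + (-97) + (-47) + (-100) + (5) = -278
Area = |Σ|/2 = 139.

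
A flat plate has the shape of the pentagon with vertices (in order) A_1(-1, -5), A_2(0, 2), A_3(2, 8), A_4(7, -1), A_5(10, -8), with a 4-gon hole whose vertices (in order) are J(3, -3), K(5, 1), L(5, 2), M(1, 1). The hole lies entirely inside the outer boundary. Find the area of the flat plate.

74

Outer boundary:
Apply the shoelace formula: 2A = Σ (x_i·y_{i+1} − x_{i+1}·y_i), indices taken mod 5.
A_1→A_2: (-1)(2) − (0)(-5) = -2
A_2→A_3: (0)(8) − (2)(2) = -4
A_3→A_4: (2)(-1) − (7)(8) = -58
A_4→A_5: (7)(-8) − (10)(-1) = -46
A_5→A_1: (10)(-5) − (-1)(-8) = -58
Σ = -168
Area = |Σ|/2 = 84.
Hole:
Apply the shoelace (surveyor's) formula: 2A = Σ (x_i·y_{i+1} − x_{i+1}·y_i), indices taken mod 4.
J→K: (3)(1) − (5)(-3) = 18
K→L: (5)(2) − (5)(1) = 5
L→M: (5)(1) − (1)(2) = 3
M→J: (1)(-3) − (3)(1) = -6
Σ = 20
Area = |Σ|/2 = 10.
Net area = 84 − 10 = 74.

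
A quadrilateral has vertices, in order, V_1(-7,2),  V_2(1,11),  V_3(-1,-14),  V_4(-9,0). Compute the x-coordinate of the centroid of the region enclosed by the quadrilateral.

-337/113

Apply the surveyor's formula. First the cross-terms c_i = x_i·y_{i+1} − x_{i+1}·y_i:
  -79, -3, -126, -18  ⇒  2A = -226, A = -113.
Then Σ (x_i + x_{i+1})·c_i = 2022, so x̄ = 2022 / (6·(-113)) = -337/113.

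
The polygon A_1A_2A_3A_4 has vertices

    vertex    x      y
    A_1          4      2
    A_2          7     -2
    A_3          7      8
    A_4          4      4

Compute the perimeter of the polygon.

|A_1A_2| = √((3)² + (-4)²) = √25 = 5
|A_2A_3| = √((0)² + (10)²) = √100 = 10
|A_3A_4| = √((-3)² + (-4)²) = √25 = 5
|A_4A_1| = √((0)² + (-2)²) = √4 = 2
Perimeter = 5 + 10 + 5 + 2 = 22.

22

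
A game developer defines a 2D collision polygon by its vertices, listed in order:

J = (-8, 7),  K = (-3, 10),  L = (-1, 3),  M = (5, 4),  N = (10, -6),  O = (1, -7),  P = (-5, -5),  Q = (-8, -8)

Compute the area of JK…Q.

185.5

Cross-terms: -59, 1, -19, -70, -64, -40, 0, -120  ⇒  Σ = -371
Area = |Σ|/2 = 185.5.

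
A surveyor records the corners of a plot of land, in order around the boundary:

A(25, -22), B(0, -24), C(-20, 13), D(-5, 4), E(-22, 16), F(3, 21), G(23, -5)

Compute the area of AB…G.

1238

A→B: (25)(-24) − (0)(-22) = -600
B→C: (0)(13) − (-20)(-24) = -480
C→D: (-20)(4) − (-5)(13) = -15
D→E: (-5)(16) − (-22)(4) = 8
E→F: (-22)(21) − (3)(16) = -510
F→G: (3)(-5) − (23)(21) = -498
G→A: (23)(-22) − (25)(-5) = -381
Σ = -2476
Area = |Σ|/2 = 1238.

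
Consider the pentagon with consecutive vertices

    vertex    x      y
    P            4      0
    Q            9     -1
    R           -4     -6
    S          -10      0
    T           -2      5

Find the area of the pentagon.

96

Apply the shoelace (surveyor's) formula: 2A = Σ (x_i·y_{i+1} − x_{i+1}·y_i), indices taken mod 5.
Σ = (-4) + (-58) + (-60) + (-50) + (-20) = -192
Area = |Σ|/2 = 96.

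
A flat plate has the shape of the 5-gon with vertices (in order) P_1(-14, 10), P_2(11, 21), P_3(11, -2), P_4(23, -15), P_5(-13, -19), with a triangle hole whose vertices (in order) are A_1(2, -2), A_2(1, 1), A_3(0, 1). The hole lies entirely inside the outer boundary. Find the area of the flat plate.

Outer boundary:
Apply the shoelace formula: 2A = Σ (x_i·y_{i+1} − x_{i+1}·y_i), indices taken mod 5.
P_1→P_2: (-14)(21) − (11)(10) = -404
P_2→P_3: (11)(-2) − (11)(21) = -253
P_3→P_4: (11)(-15) − (23)(-2) = -119
P_4→P_5: (23)(-19) − (-13)(-15) = -632
P_5→P_1: (-13)(10) − (-14)(-19) = -396
Σ = -1804
Area = |Σ|/2 = 902.
Hole:
Apply Gauss's area formula: 2A = Σ (x_i·y_{i+1} − x_{i+1}·y_i), indices taken mod 3.
A_1→A_2: (2)(1) − (1)(-2) = 4
A_2→A_3: (1)(1) − (0)(1) = 1
A_3→A_1: (0)(-2) − (2)(1) = -2
Σ = 3
Area = |Σ|/2 = 1.5.
Net area = 902 − 1.5 = 900.5.

900.5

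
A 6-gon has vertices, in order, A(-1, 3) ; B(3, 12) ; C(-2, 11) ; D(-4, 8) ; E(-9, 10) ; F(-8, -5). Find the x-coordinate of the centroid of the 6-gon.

Apply Gauss's area formula. First the cross-terms c_i = x_i·y_{i+1} − x_{i+1}·y_i:
  -21, 57, 28, 32, 125, -29  ⇒  2A = 192, A = 96.
Then Σ (x_i + x_{i+1})·c_i = -2433, so x̄ = -2433 / (6·96) = -811/192.

-811/192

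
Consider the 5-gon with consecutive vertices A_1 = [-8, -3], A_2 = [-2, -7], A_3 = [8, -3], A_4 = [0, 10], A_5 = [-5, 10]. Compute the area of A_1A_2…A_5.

168.5

Apply Gauss's area formula: 2A = Σ (x_i·y_{i+1} − x_{i+1}·y_i), indices taken mod 5.
A_1→A_2: (-8)(-7) − (-2)(-3) = 50
A_2→A_3: (-2)(-3) − (8)(-7) = 62
A_3→A_4: (8)(10) − (0)(-3) = 80
A_4→A_5: (0)(10) − (-5)(10) = 50
A_5→A_1: (-5)(-3) − (-8)(10) = 95
Σ = 337
Area = |Σ|/2 = 168.5.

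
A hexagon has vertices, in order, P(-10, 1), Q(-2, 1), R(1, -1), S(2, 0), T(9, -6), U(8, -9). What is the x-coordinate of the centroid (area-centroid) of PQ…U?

Apply the shoelace formula. First the cross-terms c_i = x_i·y_{i+1} − x_{i+1}·y_i:
  -8, 1, 2, -12, -33, -82  ⇒  2A = -132, A = -66.
Then Σ (x_i + x_{i+1})·c_i = -428, so x̄ = -428 / (6·(-66)) = 107/99.

107/99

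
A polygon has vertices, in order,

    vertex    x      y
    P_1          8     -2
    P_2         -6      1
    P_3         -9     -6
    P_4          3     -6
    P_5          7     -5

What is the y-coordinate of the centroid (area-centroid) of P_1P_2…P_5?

-782/249

Apply the surveyor's formula. First the cross-terms c_i = x_i·y_{i+1} − x_{i+1}·y_i:
  -4, 45, 72, 27, 26  ⇒  2A = 166, A = 83.
Then Σ (y_i + y_{i+1})·c_i = -1564, so ȳ = -1564 / (6·83) = -782/249.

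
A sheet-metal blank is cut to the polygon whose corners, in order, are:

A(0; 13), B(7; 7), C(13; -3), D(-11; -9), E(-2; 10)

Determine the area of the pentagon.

A→B: (0)(7) − (7)(13) = -91
B→C: (7)(-3) − (13)(7) = -112
C→D: (13)(-9) − (-11)(-3) = -150
D→E: (-11)(10) − (-2)(-9) = -128
E→A: (-2)(13) − (0)(10) = -26
Σ = -507
Area = |Σ|/2 = 253.5.

253.5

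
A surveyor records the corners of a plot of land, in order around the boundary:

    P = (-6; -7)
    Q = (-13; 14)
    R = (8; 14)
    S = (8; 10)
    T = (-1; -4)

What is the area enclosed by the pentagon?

Apply Gauss's area formula: 2A = Σ (x_i·y_{i+1} − x_{i+1}·y_i), indices taken mod 5.
P→Q: (-6)(14) − (-13)(-7) = -175
Q→R: (-13)(14) − (8)(14) = -294
R→S: (8)(10) − (8)(14) = -32
S→T: (8)(-4) − (-1)(10) = -22
T→P: (-1)(-7) − (-6)(-4) = -17
Σ = -540
Area = |Σ|/2 = 270.

270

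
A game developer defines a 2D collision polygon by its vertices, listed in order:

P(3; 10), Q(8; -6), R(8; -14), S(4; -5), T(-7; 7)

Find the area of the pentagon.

122

Apply the shoelace (surveyor's) formula: 2A = Σ (x_i·y_{i+1} − x_{i+1}·y_i), indices taken mod 5.
Σ = (-98) + (-64) + (16) + (-7) + (-91) = -244
Area = |Σ|/2 = 122.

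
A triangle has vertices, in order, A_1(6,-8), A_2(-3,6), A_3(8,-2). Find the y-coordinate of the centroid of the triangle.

-4/3

Apply the surveyor's formula. First the cross-terms c_i = x_i·y_{i+1} − x_{i+1}·y_i:
  12, -42, -52  ⇒  2A = -82, A = -41.
Then Σ (y_i + y_{i+1})·c_i = 328, so ȳ = 328 / (6·(-41)) = -4/3.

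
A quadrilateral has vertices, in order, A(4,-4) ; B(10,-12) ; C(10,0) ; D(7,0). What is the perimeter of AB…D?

30

|AB| = √((6)² + (-8)²) = √100 = 10
|BC| = √((0)² + (12)²) = √144 = 12
|CD| = √((-3)² + (0)²) = √9 = 3
|DA| = √((-3)² + (-4)²) = √25 = 5
Perimeter = 10 + 12 + 3 + 5 = 30.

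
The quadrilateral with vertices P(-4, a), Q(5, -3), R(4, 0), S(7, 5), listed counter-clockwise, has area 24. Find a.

The doubled signed area Σ (x_i y_{i+1} − x_{i+1} y_i) is linear in a.
With a=0 it equals 64; the coefficient of a is 2 (from the two edges through P).
So 2·a + 64 = 2·24 = 48 ⇒ a = -8.

-8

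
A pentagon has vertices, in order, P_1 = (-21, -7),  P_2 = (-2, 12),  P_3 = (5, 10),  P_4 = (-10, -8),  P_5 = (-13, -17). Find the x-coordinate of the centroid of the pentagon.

Apply the shoelace (surveyor's) formula. First the cross-terms c_i = x_i·y_{i+1} − x_{i+1}·y_i:
  -266, -80, 60, 66, -266  ⇒  2A = -486, A = -243.
Then Σ (x_i + x_{i+1})·c_i = 13104, so x̄ = 13104 / (6·(-243)) = -728/81.

-728/81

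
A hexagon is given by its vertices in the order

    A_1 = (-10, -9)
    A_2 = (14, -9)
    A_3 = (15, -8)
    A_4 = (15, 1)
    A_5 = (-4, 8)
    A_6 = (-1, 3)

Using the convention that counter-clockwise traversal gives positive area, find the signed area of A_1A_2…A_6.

266.5

Apply the shoelace formula: 2A = Σ (x_i·y_{i+1} − x_{i+1}·y_i), indices taken mod 6.
Σ = (216) + (23) + (135) + (124) + (-4) + (39) = 533
Signed area = Σ/2 = 266.5 (positive ⇒ counter-clockwise traversal).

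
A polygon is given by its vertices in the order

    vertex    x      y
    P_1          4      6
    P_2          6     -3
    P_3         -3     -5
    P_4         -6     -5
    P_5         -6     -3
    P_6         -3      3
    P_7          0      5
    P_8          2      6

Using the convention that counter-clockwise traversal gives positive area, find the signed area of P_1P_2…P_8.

-89

P_1→P_2: (4)(-3) − (6)(6) = -48
P_2→P_3: (6)(-5) − (-3)(-3) = -39
P_3→P_4: (-3)(-5) − (-6)(-5) = -15
P_4→P_5: (-6)(-3) − (-6)(-5) = -12
P_5→P_6: (-6)(3) − (-3)(-3) = -27
P_6→P_7: (-3)(5) − (0)(3) = -15
P_7→P_8: (0)(6) − (2)(5) = -10
P_8→P_1: (2)(6) − (4)(6) = -12
Σ = -178
Signed area = Σ/2 = -89 (negative ⇒ clockwise traversal).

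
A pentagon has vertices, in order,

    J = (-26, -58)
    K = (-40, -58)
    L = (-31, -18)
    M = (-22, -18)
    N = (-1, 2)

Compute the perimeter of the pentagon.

158

|JK| = √((-14)² + (0)²) = √196 = 14
|KL| = √((9)² + (40)²) = √1681 = 41
|LM| = √((9)² + (0)²) = √81 = 9
|MN| = √((21)² + (20)²) = √841 = 29
|NJ| = √((-25)² + (-60)²) = √4225 = 65
Perimeter = 14 + 41 + 9 + 29 + 65 = 158.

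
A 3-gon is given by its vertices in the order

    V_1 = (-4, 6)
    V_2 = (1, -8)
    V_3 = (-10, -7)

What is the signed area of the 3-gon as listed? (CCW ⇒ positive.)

-74.5

Apply the shoelace formula: 2A = Σ (x_i·y_{i+1} − x_{i+1}·y_i), indices taken mod 3.
Σ = (26) + (-87) + (-88) = -149
Signed area = Σ/2 = -74.5 (negative ⇒ clockwise traversal).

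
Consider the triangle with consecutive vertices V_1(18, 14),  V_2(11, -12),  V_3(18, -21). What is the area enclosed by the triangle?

Apply the shoelace formula: 2A = Σ (x_i·y_{i+1} − x_{i+1}·y_i), indices taken mod 3.
Σ = (-370) + (-15) + (630) = 245
Area = |Σ|/2 = 122.5.

122.5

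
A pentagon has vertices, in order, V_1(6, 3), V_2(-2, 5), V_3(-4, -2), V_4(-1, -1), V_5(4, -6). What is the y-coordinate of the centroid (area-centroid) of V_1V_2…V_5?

Apply the shoelace formula. First the cross-terms c_i = x_i·y_{i+1} − x_{i+1}·y_i:
  36, 24, 2, 10, 48  ⇒  2A = 120, A = 60.
Then Σ (y_i + y_{i+1})·c_i = 140, so ȳ = 140 / (6·60) = 7/18.

7/18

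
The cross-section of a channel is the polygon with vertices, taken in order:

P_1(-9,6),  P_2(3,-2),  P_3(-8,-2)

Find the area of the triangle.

44

Apply the shoelace (surveyor's) formula: 2A = Σ (x_i·y_{i+1} − x_{i+1}·y_i), indices taken mod 3.
Σ = (0) + (-22) + (-66) = -88
Area = |Σ|/2 = 44.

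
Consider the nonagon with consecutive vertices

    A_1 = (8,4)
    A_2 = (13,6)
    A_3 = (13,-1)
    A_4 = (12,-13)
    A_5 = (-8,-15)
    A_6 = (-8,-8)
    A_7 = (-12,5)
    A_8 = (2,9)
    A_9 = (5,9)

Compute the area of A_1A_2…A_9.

Apply the shoelace formula: 2A = Σ (x_i·y_{i+1} − x_{i+1}·y_i), indices taken mod 9.
A_1→A_2: (8)(6) − (13)(4) = -4
A_2→A_3: (13)(-1) − (13)(6) = -91
A_3→A_4: (13)(-13) − (12)(-1) = -157
A_4→A_5: (12)(-15) − (-8)(-13) = -284
A_5→A_6: (-8)(-8) − (-8)(-15) = -56
A_6→A_7: (-8)(5) − (-12)(-8) = -136
A_7→A_8: (-12)(9) − (2)(5) = -118
A_8→A_9: (2)(9) − (5)(9) = -27
A_9→A_1: (5)(4) − (8)(9) = -52
Σ = -925
Area = |Σ|/2 = 462.5.

462.5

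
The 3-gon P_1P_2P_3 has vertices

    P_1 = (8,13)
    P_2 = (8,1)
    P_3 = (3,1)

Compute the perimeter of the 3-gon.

|P_1P_2| = √((0)² + (-12)²) = √144 = 12
|P_2P_3| = √((-5)² + (0)²) = √25 = 5
|P_3P_1| = √((5)² + (12)²) = √169 = 13
Perimeter = 12 + 5 + 13 = 30.

30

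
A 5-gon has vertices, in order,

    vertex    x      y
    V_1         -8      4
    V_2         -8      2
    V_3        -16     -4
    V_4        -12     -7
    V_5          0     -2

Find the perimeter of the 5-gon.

|V_1V_2| = √((0)² + (-2)²) = √4 = 2
|V_2V_3| = √((-8)² + (-6)²) = √100 = 10
|V_3V_4| = √((4)² + (-3)²) = √25 = 5
|V_4V_5| = √((12)² + (5)²) = √169 = 13
|V_5V_1| = √((-8)² + (6)²) = √100 = 10
Perimeter = 2 + 10 + 5 + 13 + 10 = 40.

40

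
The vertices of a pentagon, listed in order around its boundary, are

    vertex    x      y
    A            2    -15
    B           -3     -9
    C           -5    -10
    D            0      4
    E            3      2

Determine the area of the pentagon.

79.5

Σ = (-63) + (-15) + (-20) + (-12) + (-49) = -159
Area = |Σ|/2 = 79.5.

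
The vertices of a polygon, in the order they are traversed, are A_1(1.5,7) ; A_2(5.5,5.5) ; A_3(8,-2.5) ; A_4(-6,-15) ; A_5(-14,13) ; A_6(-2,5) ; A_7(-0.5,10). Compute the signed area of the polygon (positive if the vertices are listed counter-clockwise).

-295.5

A_1→A_2: (1.5)(5.5) − (5.5)(7) = -30.25
A_2→A_3: (5.5)(-2.5) − (8)(5.5) = -57.75
A_3→A_4: (8)(-15) − (-6)(-2.5) = -135
A_4→A_5: (-6)(13) − (-14)(-15) = -288
A_5→A_6: (-14)(5) − (-2)(13) = -44
A_6→A_7: (-2)(10) − (-0.5)(5) = -17.5
A_7→A_1: (-0.5)(7) − (1.5)(10) = -18.5
Σ = -591
Signed area = Σ/2 = -295.5 (negative ⇒ clockwise traversal).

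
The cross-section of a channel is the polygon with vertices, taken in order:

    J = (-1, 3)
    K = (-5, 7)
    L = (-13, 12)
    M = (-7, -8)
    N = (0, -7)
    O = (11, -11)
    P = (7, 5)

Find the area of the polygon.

Apply the shoelace formula: 2A = Σ (x_i·y_{i+1} − x_{i+1}·y_i), indices taken mod 7.
Σ = (8) + (31) + (188) + (49) + (77) + (132) + (26) = 511
Area = |Σ|/2 = 255.5.

255.5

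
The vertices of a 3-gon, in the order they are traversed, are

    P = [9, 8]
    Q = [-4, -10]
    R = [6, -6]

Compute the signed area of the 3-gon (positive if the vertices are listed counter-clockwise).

64

Cross-terms: -58, 84, 102  ⇒  Σ = 128
Signed area = Σ/2 = 64 (positive ⇒ counter-clockwise traversal).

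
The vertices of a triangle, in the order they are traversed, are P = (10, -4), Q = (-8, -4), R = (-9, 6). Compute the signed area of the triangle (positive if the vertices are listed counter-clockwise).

Apply the shoelace formula: 2A = Σ (x_i·y_{i+1} − x_{i+1}·y_i), indices taken mod 3.
P→Q: (10)(-4) − (-8)(-4) = -72
Q→R: (-8)(6) − (-9)(-4) = -84
R→P: (-9)(-4) − (10)(6) = -24
Σ = -180
Signed area = Σ/2 = -90 (negative ⇒ clockwise traversal).

-90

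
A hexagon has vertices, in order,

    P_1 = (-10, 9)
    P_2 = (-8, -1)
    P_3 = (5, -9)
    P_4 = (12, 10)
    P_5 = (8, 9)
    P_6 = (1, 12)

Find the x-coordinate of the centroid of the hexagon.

Apply the shoelace (surveyor's) formula. First the cross-terms c_i = x_i·y_{i+1} − x_{i+1}·y_i:
  82, 77, 158, 28, 87, 129  ⇒  2A = 561, A = 280.5.
Then Σ (x_i + x_{i+1})·c_i = 1161, so x̄ = 1161 / (6·280.5) = 129/187.

129/187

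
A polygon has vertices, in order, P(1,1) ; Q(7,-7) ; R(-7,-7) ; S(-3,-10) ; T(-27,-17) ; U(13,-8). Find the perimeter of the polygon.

110

|PQ| = √((6)² + (-8)²) = √100 = 10
|QR| = √((-14)² + (0)²) = √196 = 14
|RS| = √((4)² + (-3)²) = √25 = 5
|ST| = √((-24)² + (-7)²) = √625 = 25
|TU| = √((40)² + (9)²) = √1681 = 41
|UP| = √((-12)² + (9)²) = √225 = 15
Perimeter = 10 + 14 + 5 + 25 + 41 + 15 = 110.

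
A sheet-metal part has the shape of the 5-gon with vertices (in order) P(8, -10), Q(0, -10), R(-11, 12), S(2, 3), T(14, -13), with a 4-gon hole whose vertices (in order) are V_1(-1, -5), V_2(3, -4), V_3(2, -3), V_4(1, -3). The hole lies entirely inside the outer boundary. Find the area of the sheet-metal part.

172

Outer boundary:
Apply the shoelace formula: 2A = Σ (x_i·y_{i+1} − x_{i+1}·y_i), indices taken mod 5.
Σ = (-80) + (-110) + (-57) + (-68) + (-36) = -351
Area = |Σ|/2 = 175.5.
Hole:
V_1→V_2: (-1)(-4) − (3)(-5) = 19
V_2→V_3: (3)(-3) − (2)(-4) = -1
V_3→V_4: (2)(-3) − (1)(-3) = -3
V_4→V_1: (1)(-5) − (-1)(-3) = -8
Σ = 7
Area = |Σ|/2 = 3.5.
Net area = 175.5 − 3.5 = 172.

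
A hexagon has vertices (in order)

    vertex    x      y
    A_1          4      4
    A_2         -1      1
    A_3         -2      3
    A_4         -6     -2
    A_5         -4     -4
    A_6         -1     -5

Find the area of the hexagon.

38.5

Apply the surveyor's formula: 2A = Σ (x_i·y_{i+1} − x_{i+1}·y_i), indices taken mod 6.
Cross-terms: 8, -1, 22, 16, 16, 16  ⇒  Σ = 77
Area = |Σ|/2 = 38.5.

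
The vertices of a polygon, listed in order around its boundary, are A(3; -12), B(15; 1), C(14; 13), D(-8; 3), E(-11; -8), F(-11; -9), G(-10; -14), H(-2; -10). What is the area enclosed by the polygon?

Σ = (183) + (181) + (146) + (97) + (11) + (64) + (72) + (54) = 808
Area = |Σ|/2 = 404.

404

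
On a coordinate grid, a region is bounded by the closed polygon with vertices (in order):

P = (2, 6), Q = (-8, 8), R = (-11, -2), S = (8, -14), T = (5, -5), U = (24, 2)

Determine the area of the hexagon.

319

Σ = (64) + (104) + (170) + (30) + (130) + (140) = 638
Area = |Σ|/2 = 319.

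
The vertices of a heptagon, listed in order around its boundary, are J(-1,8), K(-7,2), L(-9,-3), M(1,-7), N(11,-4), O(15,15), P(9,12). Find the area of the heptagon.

Apply Gauss's area formula: 2A = Σ (x_i·y_{i+1} − x_{i+1}·y_i), indices taken mod 7.
J→K: (-1)(2) − (-7)(8) = 54
K→L: (-7)(-3) − (-9)(2) = 39
L→M: (-9)(-7) − (1)(-3) = 66
M→N: (1)(-4) − (11)(-7) = 73
N→O: (11)(15) − (15)(-4) = 225
O→P: (15)(12) − (9)(15) = 45
P→J: (9)(8) − (-1)(12) = 84
Σ = 586
Area = |Σ|/2 = 293.

293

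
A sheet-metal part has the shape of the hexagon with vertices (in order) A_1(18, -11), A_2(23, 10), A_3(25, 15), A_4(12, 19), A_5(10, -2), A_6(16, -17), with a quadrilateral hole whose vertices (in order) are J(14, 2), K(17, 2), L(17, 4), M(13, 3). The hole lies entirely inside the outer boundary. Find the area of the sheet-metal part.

295

Outer boundary:
Apply the shoelace (surveyor's) formula: 2A = Σ (x_i·y_{i+1} − x_{i+1}·y_i), indices taken mod 6.
Σ = (433) + (95) + (295) + (-214) + (-138) + (130) = 601
Area = |Σ|/2 = 300.5.
Hole:
Σ = (-6) + (34) + (-1) + (-16) = 11
Area = |Σ|/2 = 5.5.
Net area = 300.5 − 5.5 = 295.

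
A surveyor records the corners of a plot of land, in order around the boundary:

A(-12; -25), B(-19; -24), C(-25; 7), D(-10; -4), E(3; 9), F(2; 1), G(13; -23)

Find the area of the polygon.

Σ = (-187) + (-733) + (170) + (-78) + (-15) + (-59) + (-601) = -1503
Area = |Σ|/2 = 751.5.

751.5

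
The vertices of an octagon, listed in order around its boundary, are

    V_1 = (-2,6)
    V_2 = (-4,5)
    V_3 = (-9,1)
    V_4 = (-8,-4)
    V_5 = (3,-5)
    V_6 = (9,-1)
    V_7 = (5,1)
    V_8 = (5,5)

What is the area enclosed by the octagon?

133.5

Apply the shoelace (surveyor's) formula: 2A = Σ (x_i·y_{i+1} − x_{i+1}·y_i), indices taken mod 8.
Σ = (14) + (41) + (44) + (52) + (42) + (14) + (20) + (40) = 267
Area = |Σ|/2 = 133.5.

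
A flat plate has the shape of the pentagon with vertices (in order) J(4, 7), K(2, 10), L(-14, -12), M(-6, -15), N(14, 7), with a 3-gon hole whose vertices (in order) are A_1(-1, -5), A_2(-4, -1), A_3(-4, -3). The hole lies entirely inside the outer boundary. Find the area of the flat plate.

Outer boundary:
J→K: (4)(10) − (2)(7) = 26
K→L: (2)(-12) − (-14)(10) = 116
L→M: (-14)(-15) − (-6)(-12) = 138
M→N: (-6)(7) − (14)(-15) = 168
N→J: (14)(7) − (4)(7) = 70
Σ = 518
Area = |Σ|/2 = 259.
Hole:
Apply the shoelace (surveyor's) formula: 2A = Σ (x_i·y_{i+1} − x_{i+1}·y_i), indices taken mod 3.
Σ = (-19) + (8) + (17) = 6
Area = |Σ|/2 = 3.
Net area = 259 − 3 = 256.

256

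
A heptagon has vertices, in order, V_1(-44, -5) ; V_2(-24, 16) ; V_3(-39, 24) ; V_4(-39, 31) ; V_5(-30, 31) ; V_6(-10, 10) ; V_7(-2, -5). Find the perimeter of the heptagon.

150

|V_1V_2| = √((20)² + (21)²) = √841 = 29
|V_2V_3| = √((-15)² + (8)²) = √289 = 17
|V_3V_4| = √((0)² + (7)²) = √49 = 7
|V_4V_5| = √((9)² + (0)²) = √81 = 9
|V_5V_6| = √((20)² + (-21)²) = √841 = 29
|V_6V_7| = √((8)² + (-15)²) = √289 = 17
|V_7V_1| = √((-42)² + (0)²) = √1764 = 42
Perimeter = 29 + 17 + 7 + 9 + 29 + 17 + 42 = 150.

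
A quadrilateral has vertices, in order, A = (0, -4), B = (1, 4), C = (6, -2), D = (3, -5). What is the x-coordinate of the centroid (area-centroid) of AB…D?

215/87

Apply the shoelace (surveyor's) formula. First the cross-terms c_i = x_i·y_{i+1} − x_{i+1}·y_i:
  4, -26, -24, -12  ⇒  2A = -58, A = -29.
Then Σ (x_i + x_{i+1})·c_i = -430, so x̄ = -430 / (6·(-29)) = 215/87.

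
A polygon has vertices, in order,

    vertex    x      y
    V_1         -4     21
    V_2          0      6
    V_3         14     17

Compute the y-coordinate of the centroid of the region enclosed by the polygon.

44/3

Apply the surveyor's formula. First the cross-terms c_i = x_i·y_{i+1} − x_{i+1}·y_i:
  -24, -84, 362  ⇒  2A = 254, A = 127.
Then Σ (y_i + y_{i+1})·c_i = 11176, so ȳ = 11176 / (6·127) = 44/3.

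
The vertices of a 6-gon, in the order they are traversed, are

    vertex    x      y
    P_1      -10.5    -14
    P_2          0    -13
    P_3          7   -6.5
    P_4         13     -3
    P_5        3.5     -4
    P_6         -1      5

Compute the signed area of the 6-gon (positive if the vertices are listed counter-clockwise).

164.75

Σ = (136.5) + (91) + (63.5) + (-41.5) + (13.5) + (66.5) = 329.5
Signed area = Σ/2 = 164.75 (positive ⇒ counter-clockwise traversal).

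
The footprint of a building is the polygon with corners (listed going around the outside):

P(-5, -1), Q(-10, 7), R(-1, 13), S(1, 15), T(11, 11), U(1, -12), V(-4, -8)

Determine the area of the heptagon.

292.5

Apply the surveyor's formula: 2A = Σ (x_i·y_{i+1} − x_{i+1}·y_i), indices taken mod 7.
P→Q: (-5)(7) − (-10)(-1) = -45
Q→R: (-10)(13) − (-1)(7) = -123
R→S: (-1)(15) − (1)(13) = -28
S→T: (1)(11) − (11)(15) = -154
T→U: (11)(-12) − (1)(11) = -143
U→V: (1)(-8) − (-4)(-12) = -56
V→P: (-4)(-1) − (-5)(-8) = -36
Σ = -585
Area = |Σ|/2 = 292.5.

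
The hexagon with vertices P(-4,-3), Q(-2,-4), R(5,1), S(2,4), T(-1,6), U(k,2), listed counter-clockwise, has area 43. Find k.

The doubled signed area Σ (x_i y_{i+1} − x_{i+1} y_i) is linear in k.
With k=0 it equals 68; the coefficient of k is -9 (from the two edges through U).
So -9·k + 68 = 2·43 = 86 ⇒ k = -2.

-2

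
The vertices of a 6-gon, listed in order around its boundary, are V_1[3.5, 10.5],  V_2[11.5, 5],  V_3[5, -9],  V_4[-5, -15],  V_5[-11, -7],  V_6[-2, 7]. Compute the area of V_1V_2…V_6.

Σ = (-103.25) + (-128.5) + (-120) + (-130) + (-91) + (-45.5) = -618.25
Area = |Σ|/2 = 309.125.

309.125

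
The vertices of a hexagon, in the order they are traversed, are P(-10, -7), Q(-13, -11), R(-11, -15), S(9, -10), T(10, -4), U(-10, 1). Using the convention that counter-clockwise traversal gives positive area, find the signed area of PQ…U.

Apply the shoelace (surveyor's) formula: 2A = Σ (x_i·y_{i+1} − x_{i+1}·y_i), indices taken mod 6.
Σ = (19) + (74) + (245) + (64) + (-30) + (80) = 452
Signed area = Σ/2 = 226 (positive ⇒ counter-clockwise traversal).

226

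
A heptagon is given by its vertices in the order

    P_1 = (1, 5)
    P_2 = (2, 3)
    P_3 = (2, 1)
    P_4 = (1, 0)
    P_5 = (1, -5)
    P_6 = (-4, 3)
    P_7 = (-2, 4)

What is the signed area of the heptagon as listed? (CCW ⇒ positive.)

-29

Cross-terms: -7, -4, -1, -5, -17, -10, -14  ⇒  Σ = -58
Signed area = Σ/2 = -29 (negative ⇒ clockwise traversal).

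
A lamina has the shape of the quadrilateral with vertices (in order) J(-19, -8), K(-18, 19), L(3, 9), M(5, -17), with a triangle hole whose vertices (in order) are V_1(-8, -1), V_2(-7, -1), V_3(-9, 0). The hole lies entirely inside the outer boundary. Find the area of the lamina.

Outer boundary:
Apply the shoelace formula: 2A = Σ (x_i·y_{i+1} − x_{i+1}·y_i), indices taken mod 4.
Σ = (-505) + (-219) + (-96) + (-363) = -1183
Area = |Σ|/2 = 591.5.
Hole:
Apply the shoelace (surveyor's) formula: 2A = Σ (x_i·y_{i+1} − x_{i+1}·y_i), indices taken mod 3.
V_1→V_2: (-8)(-1) − (-7)(-1) = 1
V_2→V_3: (-7)(0) − (-9)(-1) = -9
V_3→V_1: (-9)(-1) − (-8)(0) = 9
Σ = 1
Area = |Σ|/2 = 0.5.
Net area = 591.5 − 0.5 = 591.

591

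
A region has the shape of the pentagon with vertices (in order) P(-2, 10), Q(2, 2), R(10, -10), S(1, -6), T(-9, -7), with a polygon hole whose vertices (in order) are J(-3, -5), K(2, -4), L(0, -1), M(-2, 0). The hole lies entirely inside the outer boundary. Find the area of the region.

125.5

Outer boundary:
Cross-terms: -24, -40, -50, -61, -104  ⇒  Σ = -279
Area = |Σ|/2 = 139.5.
Hole:
Cross-terms: 22, -2, -2, 10  ⇒  Σ = 28
Area = |Σ|/2 = 14.
Net area = 139.5 − 14 = 125.5.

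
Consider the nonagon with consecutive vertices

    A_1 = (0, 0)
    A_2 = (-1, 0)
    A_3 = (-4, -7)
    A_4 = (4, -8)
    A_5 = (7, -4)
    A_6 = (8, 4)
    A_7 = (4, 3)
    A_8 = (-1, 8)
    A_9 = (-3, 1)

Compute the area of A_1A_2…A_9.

Apply the surveyor's formula: 2A = Σ (x_i·y_{i+1} − x_{i+1}·y_i), indices taken mod 9.
Σ = (0) + (7) + (60) + (40) + (60) + (8) + (35) + (23) + (0) = 233
Area = |Σ|/2 = 116.5.

116.5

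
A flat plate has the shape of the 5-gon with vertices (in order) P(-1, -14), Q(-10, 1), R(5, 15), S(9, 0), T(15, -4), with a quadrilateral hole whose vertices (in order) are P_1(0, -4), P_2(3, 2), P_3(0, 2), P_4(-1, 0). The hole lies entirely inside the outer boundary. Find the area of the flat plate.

Outer boundary:
Apply the surveyor's formula: 2A = Σ (x_i·y_{i+1} − x_{i+1}·y_i), indices taken mod 5.
Σ = (-141) + (-155) + (-135) + (-36) + (-214) = -681
Area = |Σ|/2 = 340.5.
Hole:
Apply the shoelace formula: 2A = Σ (x_i·y_{i+1} − x_{i+1}·y_i), indices taken mod 4.
Σ = (12) + (6) + (2) + (4) = 24
Area = |Σ|/2 = 12.
Net area = 340.5 − 12 = 328.5.

328.5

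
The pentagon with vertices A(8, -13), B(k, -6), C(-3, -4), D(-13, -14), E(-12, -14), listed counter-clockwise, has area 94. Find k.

The doubled signed area Σ (x_i y_{i+1} − x_{i+1} y_i) is linear in k.
With k=0 it equals 206; the coefficient of k is 9 (from the two edges through B).
So 9·k + 206 = 2·94 = 188 ⇒ k = -2.

-2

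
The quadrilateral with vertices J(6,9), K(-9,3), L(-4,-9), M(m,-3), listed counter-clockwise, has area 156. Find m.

Write out the shoelace sum; only the two edges meeting at M involve m:
2·Area = [((-4)·(-3) − m·(-9)) + (m·9 − 6·(-3))] + 192
       = 18·m + 222 = 312
⇒ m = 5.

5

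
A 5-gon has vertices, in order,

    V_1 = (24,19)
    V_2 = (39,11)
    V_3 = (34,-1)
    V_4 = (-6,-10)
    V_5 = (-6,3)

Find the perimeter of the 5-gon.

118

|V_1V_2| = √((15)² + (-8)²) = √289 = 17
|V_2V_3| = √((-5)² + (-12)²) = √169 = 13
|V_3V_4| = √((-40)² + (-9)²) = √1681 = 41
|V_4V_5| = √((0)² + (13)²) = √169 = 13
|V_5V_1| = √((30)² + (16)²) = √1156 = 34
Perimeter = 17 + 13 + 41 + 13 + 34 = 118.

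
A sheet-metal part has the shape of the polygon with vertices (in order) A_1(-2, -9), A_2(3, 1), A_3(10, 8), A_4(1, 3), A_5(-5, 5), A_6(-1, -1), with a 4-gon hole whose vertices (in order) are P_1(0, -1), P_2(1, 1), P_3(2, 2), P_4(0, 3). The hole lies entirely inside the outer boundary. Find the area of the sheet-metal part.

Outer boundary:
Apply the shoelace formula: 2A = Σ (x_i·y_{i+1} − x_{i+1}·y_i), indices taken mod 6.
Σ = (25) + (14) + (22) + (20) + (10) + (7) = 98
Area = |Σ|/2 = 49.
Hole:
Apply the shoelace (surveyor's) formula: 2A = Σ (x_i·y_{i+1} − x_{i+1}·y_i), indices taken mod 4.
Cross-terms: 1, 0, 6, 0  ⇒  Σ = 7
Area = |Σ|/2 = 3.5.
Net area = 49 − 3.5 = 45.5.

45.5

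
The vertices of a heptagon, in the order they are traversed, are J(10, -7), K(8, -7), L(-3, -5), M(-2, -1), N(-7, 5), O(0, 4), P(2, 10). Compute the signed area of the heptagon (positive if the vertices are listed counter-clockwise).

J→K: (10)(-7) − (8)(-7) = -14
K→L: (8)(-5) − (-3)(-7) = -61
L→M: (-3)(-1) − (-2)(-5) = -7
M→N: (-2)(5) − (-7)(-1) = -17
N→O: (-7)(4) − (0)(5) = -28
O→P: (0)(10) − (2)(4) = -8
P→J: (2)(-7) − (10)(10) = -114
Σ = -249
Signed area = Σ/2 = -124.5 (negative ⇒ clockwise traversal).

-124.5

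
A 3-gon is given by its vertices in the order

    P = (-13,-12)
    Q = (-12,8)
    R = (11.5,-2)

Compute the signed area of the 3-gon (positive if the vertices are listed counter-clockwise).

Apply the shoelace formula: 2A = Σ (x_i·y_{i+1} − x_{i+1}·y_i), indices taken mod 3.
Σ = (-248) + (-68) + (-164) = -480
Signed area = Σ/2 = -240 (negative ⇒ clockwise traversal).

-240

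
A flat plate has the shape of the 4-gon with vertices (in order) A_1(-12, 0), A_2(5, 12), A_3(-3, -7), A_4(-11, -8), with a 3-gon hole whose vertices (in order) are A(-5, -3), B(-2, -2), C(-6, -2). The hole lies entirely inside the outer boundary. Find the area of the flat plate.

Outer boundary:
Apply the surveyor's formula: 2A = Σ (x_i·y_{i+1} − x_{i+1}·y_i), indices taken mod 4.
Σ = (-144) + (1) + (-53) + (-96) = -292
Area = |Σ|/2 = 146.
Hole:
Cross-terms: 4, -8, 8  ⇒  Σ = 4
Area = |Σ|/2 = 2.
Net area = 146 − 2 = 144.

144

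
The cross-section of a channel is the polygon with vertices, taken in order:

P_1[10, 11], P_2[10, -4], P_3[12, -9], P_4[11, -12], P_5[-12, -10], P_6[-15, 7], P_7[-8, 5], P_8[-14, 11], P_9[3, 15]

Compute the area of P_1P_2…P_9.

Apply the shoelace (surveyor's) formula: 2A = Σ (x_i·y_{i+1} − x_{i+1}·y_i), indices taken mod 9.
P_1→P_2: (10)(-4) − (10)(11) = -150
P_2→P_3: (10)(-9) − (12)(-4) = -42
P_3→P_4: (12)(-12) − (11)(-9) = -45
P_4→P_5: (11)(-10) − (-12)(-12) = -254
P_5→P_6: (-12)(7) − (-15)(-10) = -234
P_6→P_7: (-15)(5) − (-8)(7) = -19
P_7→P_8: (-8)(11) − (-14)(5) = -18
P_8→P_9: (-14)(15) − (3)(11) = -243
P_9→P_1: (3)(11) − (10)(15) = -117
Σ = -1122
Area = |Σ|/2 = 561.

561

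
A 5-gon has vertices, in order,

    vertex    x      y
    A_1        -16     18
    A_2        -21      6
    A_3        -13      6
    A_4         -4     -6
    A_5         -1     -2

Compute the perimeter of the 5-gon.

|A_1A_2| = √((-5)² + (-12)²) = √169 = 13
|A_2A_3| = √((8)² + (0)²) = √64 = 8
|A_3A_4| = √((9)² + (-12)²) = √225 = 15
|A_4A_5| = √((3)² + (4)²) = √25 = 5
|A_5A_1| = √((-15)² + (20)²) = √625 = 25
Perimeter = 13 + 8 + 15 + 5 + 25 = 66.

66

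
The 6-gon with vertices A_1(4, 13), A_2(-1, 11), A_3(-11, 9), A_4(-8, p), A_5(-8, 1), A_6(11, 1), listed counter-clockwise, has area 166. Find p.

Write out the shoelace sum; only the two edges meeting at A_4 involve p:
2·Area = [((-11)·p − (-8)·9) + ((-8)·1 − (-8)·p)] + 289
       = -3·p + 353 = 332
⇒ p = 7.

7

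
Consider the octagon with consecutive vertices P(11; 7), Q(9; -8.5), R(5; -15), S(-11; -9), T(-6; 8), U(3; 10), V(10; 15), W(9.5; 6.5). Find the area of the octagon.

411.25

Apply the surveyor's formula: 2A = Σ (x_i·y_{i+1} − x_{i+1}·y_i), indices taken mod 8.
Cross-terms: -156.5, -92.5, -210, -142, -84, -55, -77.5, -5  ⇒  Σ = -822.5
Area = |Σ|/2 = 411.25.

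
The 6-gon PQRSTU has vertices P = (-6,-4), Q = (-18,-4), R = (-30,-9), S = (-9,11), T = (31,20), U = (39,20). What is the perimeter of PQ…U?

154

|PQ| = √((-12)² + (0)²) = √144 = 12
|QR| = √((-12)² + (-5)²) = √169 = 13
|RS| = √((21)² + (20)²) = √841 = 29
|ST| = √((40)² + (9)²) = √1681 = 41
|TU| = √((8)² + (0)²) = √64 = 8
|UP| = √((-45)² + (-24)²) = √2601 = 51
Perimeter = 12 + 13 + 29 + 41 + 8 + 51 = 154.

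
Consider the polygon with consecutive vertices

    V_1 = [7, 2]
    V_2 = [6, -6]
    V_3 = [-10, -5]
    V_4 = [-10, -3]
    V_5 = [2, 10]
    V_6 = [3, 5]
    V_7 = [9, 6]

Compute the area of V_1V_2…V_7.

164.5

V_1→V_2: (7)(-6) − (6)(2) = -54
V_2→V_3: (6)(-5) − (-10)(-6) = -90
V_3→V_4: (-10)(-3) − (-10)(-5) = -20
V_4→V_5: (-10)(10) − (2)(-3) = -94
V_5→V_6: (2)(5) − (3)(10) = -20
V_6→V_7: (3)(6) − (9)(5) = -27
V_7→V_1: (9)(2) − (7)(6) = -24
Σ = -329
Area = |Σ|/2 = 164.5.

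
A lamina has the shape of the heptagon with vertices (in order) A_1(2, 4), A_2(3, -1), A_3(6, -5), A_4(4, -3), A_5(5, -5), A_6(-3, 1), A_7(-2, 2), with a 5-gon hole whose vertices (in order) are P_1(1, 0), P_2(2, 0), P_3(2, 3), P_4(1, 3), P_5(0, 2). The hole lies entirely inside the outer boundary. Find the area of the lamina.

Outer boundary:
Σ = (-14) + (-9) + (2) + (-5) + (-10) + (-4) + (-12) = -52
Area = |Σ|/2 = 26.
Hole:
Apply the surveyor's formula: 2A = Σ (x_i·y_{i+1} − x_{i+1}·y_i), indices taken mod 5.
Σ = (0) + (6) + (3) + (2) + (-2) = 9
Area = |Σ|/2 = 4.5.
Net area = 26 − 4.5 = 21.5.

21.5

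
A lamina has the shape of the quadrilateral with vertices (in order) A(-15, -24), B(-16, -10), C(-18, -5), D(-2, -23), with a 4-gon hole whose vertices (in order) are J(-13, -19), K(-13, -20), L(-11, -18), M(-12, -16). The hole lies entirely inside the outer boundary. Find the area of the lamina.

Outer boundary:
Cross-terms: -234, -100, 404, -297  ⇒  Σ = -227
Area = |Σ|/2 = 113.5.
Hole:
Apply Gauss's area formula: 2A = Σ (x_i·y_{i+1} − x_{i+1}·y_i), indices taken mod 4.
Σ = (13) + (14) + (-40) + (20) = 7
Area = |Σ|/2 = 3.5.
Net area = 113.5 − 3.5 = 110.

110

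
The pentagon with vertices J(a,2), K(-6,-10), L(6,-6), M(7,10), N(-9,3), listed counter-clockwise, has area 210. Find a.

-9

Write out the shoelace sum; only the two edges meeting at J involve a:
2·Area = [((-9)·2 − a·3) + (a·(-10) − (-6)·2)] + 309
       = -13·a + 303 = 420
⇒ a = -9.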